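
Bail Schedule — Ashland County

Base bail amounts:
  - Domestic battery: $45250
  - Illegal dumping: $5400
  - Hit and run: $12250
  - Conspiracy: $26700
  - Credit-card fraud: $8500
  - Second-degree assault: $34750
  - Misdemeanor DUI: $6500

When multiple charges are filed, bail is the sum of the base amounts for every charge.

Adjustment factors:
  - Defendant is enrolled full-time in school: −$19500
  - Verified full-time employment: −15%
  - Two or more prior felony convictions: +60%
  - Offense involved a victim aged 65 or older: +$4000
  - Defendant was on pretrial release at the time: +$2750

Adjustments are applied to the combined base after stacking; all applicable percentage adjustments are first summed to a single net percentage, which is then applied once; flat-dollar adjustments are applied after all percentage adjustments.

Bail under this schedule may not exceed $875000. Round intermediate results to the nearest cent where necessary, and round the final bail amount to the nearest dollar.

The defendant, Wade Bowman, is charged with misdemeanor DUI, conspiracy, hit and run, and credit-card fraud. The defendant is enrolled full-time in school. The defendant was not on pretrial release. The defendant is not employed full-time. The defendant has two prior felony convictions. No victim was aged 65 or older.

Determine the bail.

$66820

Base amounts from the schedule: misdemeanor DUI $6500; conspiracy $26700; hit and run $12250; credit-card fraud $8500.
Stacking rule: sum of all bases. $6500 + $26700 + $12250 + $8500 = $53950.
Two or more prior felony convictions (+60%): $53950 × 1.6 = $86320.
Defendant is enrolled full-time in school (−$19500 flat): $86320 − $19500 = $66820.
$66820 is within the $875000 maximum.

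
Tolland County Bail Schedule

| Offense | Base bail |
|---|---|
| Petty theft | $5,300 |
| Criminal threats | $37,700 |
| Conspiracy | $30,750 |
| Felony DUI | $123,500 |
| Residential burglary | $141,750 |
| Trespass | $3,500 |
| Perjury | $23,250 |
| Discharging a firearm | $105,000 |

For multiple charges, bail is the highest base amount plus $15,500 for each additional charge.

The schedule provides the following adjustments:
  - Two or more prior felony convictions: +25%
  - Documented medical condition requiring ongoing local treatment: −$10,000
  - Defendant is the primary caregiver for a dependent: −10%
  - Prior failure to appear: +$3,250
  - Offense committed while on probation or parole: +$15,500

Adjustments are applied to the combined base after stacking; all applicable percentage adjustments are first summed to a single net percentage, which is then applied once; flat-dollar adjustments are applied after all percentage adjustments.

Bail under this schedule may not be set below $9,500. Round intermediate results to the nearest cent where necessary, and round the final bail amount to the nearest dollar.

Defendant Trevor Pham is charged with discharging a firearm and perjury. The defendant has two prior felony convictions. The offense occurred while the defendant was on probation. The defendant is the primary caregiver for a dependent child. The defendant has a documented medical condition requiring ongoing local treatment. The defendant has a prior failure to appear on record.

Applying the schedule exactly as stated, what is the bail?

$147,325

Base amounts from the schedule: discharging a firearm $105,000; perjury $23,250.
Stacking rule: highest base plus $15,500 per additional charge. Highest is discharging a firearm at $105,000; 1 additional charge → +$15,500. Combined base = $120,500.
Net percentage adjustment: +25% −10% = +15%. $120,500 × 1.15 = $138,575.
Documented medical condition requiring ongoing local treatment (−$10,000 flat): $138,575 − $10,000 = $128,575.
Prior failure to appear (+$3,250 flat): $128,575 + $3,250 = $131,825.
Offense committed while on probation or parole (+$15,500 flat): $131,825 + $15,500 = $147,325.
$147,325 is at or above the $9,500 minimum.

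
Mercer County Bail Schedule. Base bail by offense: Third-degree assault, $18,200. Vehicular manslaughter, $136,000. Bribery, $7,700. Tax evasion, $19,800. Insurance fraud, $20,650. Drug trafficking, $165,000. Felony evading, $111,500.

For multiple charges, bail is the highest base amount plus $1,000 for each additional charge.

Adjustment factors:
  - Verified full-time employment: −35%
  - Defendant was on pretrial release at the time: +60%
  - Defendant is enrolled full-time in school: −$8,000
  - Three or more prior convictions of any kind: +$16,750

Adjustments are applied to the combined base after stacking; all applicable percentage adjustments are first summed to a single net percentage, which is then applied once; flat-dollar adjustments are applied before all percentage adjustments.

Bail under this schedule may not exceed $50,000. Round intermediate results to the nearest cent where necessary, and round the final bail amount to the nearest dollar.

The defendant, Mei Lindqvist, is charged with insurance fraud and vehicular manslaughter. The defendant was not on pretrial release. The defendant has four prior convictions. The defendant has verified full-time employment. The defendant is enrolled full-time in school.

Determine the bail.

Base amounts from the schedule: insurance fraud $20,650; vehicular manslaughter $136,000.
Stacking rule: highest base plus $1,000 per additional charge. Highest is vehicular manslaughter at $136,000; 1 additional charge → +$1,000. Combined base = $137,000.
Defendant is enrolled full-time in school (−$8,000 flat): $137,000 − $8,000 = $129,000.
Three or more prior convictions of any kind (+$16,750 flat): $129,000 + $16,750 = $145,750.
Verified full-time employment (−35%): $145,750 × 0.65 = $94,737.50.
Result $94,737.50 exceeds the maximum of $50,000; bail is capped at $50,000.

$50,000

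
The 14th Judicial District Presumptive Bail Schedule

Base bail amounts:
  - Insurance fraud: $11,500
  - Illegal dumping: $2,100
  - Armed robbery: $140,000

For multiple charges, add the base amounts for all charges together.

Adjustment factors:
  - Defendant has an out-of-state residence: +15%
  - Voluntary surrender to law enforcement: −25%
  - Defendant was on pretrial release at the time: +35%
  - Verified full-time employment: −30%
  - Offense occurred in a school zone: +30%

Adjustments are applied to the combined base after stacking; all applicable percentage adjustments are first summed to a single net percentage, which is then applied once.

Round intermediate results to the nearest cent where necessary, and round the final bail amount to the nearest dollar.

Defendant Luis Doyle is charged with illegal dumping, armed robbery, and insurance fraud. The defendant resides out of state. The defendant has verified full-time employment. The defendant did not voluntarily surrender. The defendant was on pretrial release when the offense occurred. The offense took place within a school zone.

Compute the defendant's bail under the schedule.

$230,400

Base amounts from the schedule: illegal dumping $2,100; armed robbery $140,000; insurance fraud $11,500.
Stacking rule: sum of all bases. $2,100 + $140,000 + $11,500 = $153,600.
Net percentage adjustment: +15% +35% −30% +30% = +50%. $153,600 × 1.5 = $230,400.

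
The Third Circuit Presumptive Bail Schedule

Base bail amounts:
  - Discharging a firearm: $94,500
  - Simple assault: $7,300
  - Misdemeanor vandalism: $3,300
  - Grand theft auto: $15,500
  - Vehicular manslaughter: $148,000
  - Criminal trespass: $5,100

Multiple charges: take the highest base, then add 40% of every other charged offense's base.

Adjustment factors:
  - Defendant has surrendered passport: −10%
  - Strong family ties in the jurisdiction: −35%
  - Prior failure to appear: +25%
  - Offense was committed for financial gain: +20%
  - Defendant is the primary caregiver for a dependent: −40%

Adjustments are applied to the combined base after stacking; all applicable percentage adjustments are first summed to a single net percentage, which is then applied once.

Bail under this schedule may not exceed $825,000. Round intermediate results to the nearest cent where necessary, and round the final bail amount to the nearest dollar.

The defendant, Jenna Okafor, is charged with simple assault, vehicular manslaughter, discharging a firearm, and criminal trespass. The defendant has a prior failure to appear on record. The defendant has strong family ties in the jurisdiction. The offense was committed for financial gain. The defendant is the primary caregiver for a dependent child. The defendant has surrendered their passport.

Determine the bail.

Base amounts from the schedule: simple assault $7,300; vehicular manslaughter $148,000; discharging a firearm $94,500; criminal trespass $5,100.
Stacking rule: highest base plus 40% of each additional charge. Highest is vehicular manslaughter at $148,000. Additional: $7,300 × 40% = $2,920; $94,500 × 40% = $37,800; $5,100 × 40% = $2,040. Combined base = $148,000 + $42,760 = $190,760.
Net percentage adjustment: −10% −35% +25% +20% −40% = −40%. $190,760 × 0.6 = $114,456.
$114,456 is within the $825,000 maximum.

$114,456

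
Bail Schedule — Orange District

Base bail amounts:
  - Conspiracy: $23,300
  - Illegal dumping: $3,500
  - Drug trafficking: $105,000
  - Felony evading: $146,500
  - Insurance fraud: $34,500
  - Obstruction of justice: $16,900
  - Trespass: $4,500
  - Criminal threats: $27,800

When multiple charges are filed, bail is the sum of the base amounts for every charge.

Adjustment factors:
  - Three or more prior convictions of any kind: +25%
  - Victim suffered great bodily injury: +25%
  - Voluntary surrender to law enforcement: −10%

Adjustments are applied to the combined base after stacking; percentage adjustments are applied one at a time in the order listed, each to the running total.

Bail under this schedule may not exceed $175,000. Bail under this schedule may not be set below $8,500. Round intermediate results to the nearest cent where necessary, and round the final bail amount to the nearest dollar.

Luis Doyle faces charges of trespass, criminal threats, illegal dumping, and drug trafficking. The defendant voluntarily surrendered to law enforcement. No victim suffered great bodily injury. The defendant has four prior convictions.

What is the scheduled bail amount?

Base amounts from the schedule: trespass $4,500; criminal threats $27,800; illegal dumping $3,500; drug trafficking $105,000.
Stacking rule: sum of all bases. $4,500 + $27,800 + $3,500 + $105,000 = $140,800.
Three or more prior convictions of any kind (+25%): $140,800 × 1.25 = $176,000.
Voluntary surrender to law enforcement (−10%): $176,000 × 0.9 = $158,400.
$158,400 is within the $175,000 maximum.
$158,400 is at or above the $8,500 minimum.

$158,400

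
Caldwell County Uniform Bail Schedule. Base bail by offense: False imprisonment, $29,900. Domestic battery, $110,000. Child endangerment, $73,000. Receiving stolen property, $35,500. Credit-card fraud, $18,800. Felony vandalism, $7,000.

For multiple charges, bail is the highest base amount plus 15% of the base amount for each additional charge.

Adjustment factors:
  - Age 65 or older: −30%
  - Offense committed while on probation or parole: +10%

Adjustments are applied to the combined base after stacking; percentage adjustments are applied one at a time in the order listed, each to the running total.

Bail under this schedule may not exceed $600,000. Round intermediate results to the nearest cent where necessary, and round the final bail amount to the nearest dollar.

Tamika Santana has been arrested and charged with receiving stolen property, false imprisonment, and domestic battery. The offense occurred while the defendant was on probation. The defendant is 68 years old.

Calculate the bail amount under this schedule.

$92,254

Base amounts from the schedule: receiving stolen property $35,500; false imprisonment $29,900; domestic battery $110,000.
Stacking rule: highest base plus 15% of each additional charge. Highest is domestic battery at $110,000. Additional: $35,500 × 15% = $5,325; $29,900 × 15% = $4,485. Combined base = $110,000 + $9,810 = $119,810.
Age 65 or older (−30%): $119,810 × 0.7 = $83,867.
Offense committed while on probation or parole (+10%): $83,867 × 1.1 = $92,253.70.
$92,253.70 is within the $600,000 maximum.
Rounded to the nearest dollar: $92,254.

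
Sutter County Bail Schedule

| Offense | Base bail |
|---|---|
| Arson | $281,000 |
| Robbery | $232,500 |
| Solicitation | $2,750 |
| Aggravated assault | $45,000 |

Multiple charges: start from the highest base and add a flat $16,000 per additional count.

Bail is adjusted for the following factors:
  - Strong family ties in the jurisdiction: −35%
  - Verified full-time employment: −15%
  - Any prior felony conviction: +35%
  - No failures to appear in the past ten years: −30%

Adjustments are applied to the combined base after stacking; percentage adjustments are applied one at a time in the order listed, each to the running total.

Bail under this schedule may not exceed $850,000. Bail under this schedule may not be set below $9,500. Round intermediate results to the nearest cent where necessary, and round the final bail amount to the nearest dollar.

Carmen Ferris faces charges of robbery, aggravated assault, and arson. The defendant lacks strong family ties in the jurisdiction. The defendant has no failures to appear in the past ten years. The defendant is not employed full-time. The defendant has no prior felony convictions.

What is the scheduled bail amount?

Base amounts from the schedule: robbery $232,500; aggravated assault $45,000; arson $281,000.
Stacking rule: highest base plus $16,000 per additional charge. Highest is arson at $281,000; 2 additional charges → +$32,000. Combined base = $313,000.
No failures to appear in the past ten years (−30%): $313,000 × 0.7 = $219,100.
$219,100 is within the $850,000 maximum.
$219,100 is at or above the $9,500 minimum.

$219,100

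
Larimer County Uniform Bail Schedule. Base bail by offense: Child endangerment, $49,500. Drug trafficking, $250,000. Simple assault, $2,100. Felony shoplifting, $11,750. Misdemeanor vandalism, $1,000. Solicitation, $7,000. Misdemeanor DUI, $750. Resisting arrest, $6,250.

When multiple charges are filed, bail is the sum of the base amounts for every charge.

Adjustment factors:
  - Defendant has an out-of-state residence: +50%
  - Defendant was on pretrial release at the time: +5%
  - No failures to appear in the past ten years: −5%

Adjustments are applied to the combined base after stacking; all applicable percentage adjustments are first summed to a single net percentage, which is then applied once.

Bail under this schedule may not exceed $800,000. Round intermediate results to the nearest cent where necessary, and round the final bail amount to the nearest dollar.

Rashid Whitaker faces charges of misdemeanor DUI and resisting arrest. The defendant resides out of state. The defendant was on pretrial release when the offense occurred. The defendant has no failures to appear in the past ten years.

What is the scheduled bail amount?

$10,500

Base amounts from the schedule: misdemeanor DUI $750; resisting arrest $6,250.
Stacking rule: sum of all bases. $750 + $6,250 = $7,000.
Net percentage adjustment: +50% +5% −5% = +50%. $7,000 × 1.5 = $10,500.
$10,500 is within the $800,000 maximum.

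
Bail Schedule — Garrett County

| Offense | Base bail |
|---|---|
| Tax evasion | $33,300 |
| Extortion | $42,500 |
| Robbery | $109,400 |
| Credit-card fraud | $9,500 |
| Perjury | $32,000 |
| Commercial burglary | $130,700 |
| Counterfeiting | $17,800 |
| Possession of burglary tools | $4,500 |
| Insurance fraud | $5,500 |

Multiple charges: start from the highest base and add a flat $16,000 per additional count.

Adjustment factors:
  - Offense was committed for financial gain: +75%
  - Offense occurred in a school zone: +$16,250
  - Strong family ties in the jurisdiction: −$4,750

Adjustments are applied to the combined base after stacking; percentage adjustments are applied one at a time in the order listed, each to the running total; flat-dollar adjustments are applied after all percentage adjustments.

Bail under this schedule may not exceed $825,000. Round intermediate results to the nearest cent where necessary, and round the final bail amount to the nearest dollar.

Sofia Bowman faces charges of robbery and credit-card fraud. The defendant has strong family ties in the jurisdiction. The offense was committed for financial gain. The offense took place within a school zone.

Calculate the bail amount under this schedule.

$230,950

Base amounts from the schedule: robbery $109,400; credit-card fraud $9,500.
Stacking rule: highest base plus $16,000 per additional charge. Highest is robbery at $109,400; 1 additional charge → +$16,000. Combined base = $125,400.
Offense was committed for financial gain (+75%): $125,400 × 1.75 = $219,450.
Offense occurred in a school zone (+$16,250 flat): $219,450 + $16,250 = $235,700.
Strong family ties in the jurisdiction (−$4,750 flat): $235,700 − $4,750 = $230,950.
$230,950 is within the $825,000 maximum.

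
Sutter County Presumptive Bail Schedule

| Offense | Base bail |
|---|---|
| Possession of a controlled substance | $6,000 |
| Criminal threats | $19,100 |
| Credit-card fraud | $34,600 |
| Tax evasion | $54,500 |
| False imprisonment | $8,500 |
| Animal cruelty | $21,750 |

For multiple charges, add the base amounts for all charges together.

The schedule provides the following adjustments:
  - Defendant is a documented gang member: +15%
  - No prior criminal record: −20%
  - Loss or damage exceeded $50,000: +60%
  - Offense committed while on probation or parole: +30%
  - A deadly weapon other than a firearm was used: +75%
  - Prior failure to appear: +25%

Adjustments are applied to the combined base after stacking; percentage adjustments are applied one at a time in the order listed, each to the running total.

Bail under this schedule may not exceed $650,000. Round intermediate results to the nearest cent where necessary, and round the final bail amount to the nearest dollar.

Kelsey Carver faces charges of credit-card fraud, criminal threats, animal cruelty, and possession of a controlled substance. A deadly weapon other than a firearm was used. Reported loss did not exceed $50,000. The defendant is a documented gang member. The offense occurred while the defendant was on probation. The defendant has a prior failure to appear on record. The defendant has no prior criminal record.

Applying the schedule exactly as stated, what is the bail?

Base amounts from the schedule: credit-card fraud $34,600; criminal threats $19,100; animal cruelty $21,750; possession of a controlled substance $6,000.
Stacking rule: sum of all bases. $34,600 + $19,100 + $21,750 + $6,000 = $81,450.
Defendant is a documented gang member (+15%): $81,450 × 1.15 = $93,667.50.
No prior criminal record (−20%): $93,667.50 × 0.8 = $74,934.
Offense committed while on probation or parole (+30%): $74,934 × 1.3 = $97,414.20.
A deadly weapon other than a firearm was used (+75%): $97,414.20 × 1.75 = $170,474.85.
Prior failure to appear (+25%): $170,474.85 × 1.25 = $213,093.56.
$213,093.56 is within the $650,000 maximum.
Rounded to the nearest dollar: $213,094.

$213,094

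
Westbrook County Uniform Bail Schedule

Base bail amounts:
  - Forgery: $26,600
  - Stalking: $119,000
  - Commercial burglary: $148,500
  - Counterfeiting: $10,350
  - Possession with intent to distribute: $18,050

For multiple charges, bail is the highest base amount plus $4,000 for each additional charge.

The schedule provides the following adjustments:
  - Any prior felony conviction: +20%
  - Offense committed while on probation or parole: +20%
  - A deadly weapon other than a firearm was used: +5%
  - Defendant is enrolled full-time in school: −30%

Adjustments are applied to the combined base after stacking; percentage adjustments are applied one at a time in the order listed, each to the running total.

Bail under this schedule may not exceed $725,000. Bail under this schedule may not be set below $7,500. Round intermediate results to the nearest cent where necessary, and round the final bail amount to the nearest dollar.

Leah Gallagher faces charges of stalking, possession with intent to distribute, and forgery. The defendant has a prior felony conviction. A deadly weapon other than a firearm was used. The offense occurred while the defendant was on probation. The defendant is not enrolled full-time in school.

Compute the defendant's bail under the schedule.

$192,024

Base amounts from the schedule: stalking $119,000; possession with intent to distribute $18,050; forgery $26,600.
Stacking rule: highest base plus $4,000 per additional charge. Highest is stalking at $119,000; 2 additional charges → +$8,000. Combined base = $127,000.
Any prior felony conviction (+20%): $127,000 × 1.2 = $152,400.
Offense committed while on probation or parole (+20%): $152,400 × 1.2 = $182,880.
A deadly weapon other than a firearm was used (+5%): $182,880 × 1.05 = $192,024.
$192,024 is within the $725,000 maximum.
$192,024 is at or above the $7,500 minimum.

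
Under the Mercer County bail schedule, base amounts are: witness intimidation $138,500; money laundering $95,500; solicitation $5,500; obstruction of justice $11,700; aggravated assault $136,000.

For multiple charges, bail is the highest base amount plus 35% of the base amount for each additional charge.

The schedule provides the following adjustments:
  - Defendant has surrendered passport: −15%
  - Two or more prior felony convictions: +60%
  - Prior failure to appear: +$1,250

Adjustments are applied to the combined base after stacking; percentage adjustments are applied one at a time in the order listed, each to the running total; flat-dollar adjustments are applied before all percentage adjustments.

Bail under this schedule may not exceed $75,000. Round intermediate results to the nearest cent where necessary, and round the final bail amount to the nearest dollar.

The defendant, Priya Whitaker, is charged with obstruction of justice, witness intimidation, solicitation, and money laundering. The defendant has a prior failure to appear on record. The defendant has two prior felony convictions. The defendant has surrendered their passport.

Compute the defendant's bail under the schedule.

Base amounts from the schedule: obstruction of justice $11,700; witness intimidation $138,500; solicitation $5,500; money laundering $95,500.
Stacking rule: highest base plus 35% of each additional charge. Highest is witness intimidation at $138,500. Additional: $11,700 × 35% = $4,095; $5,500 × 35% = $1,925; $95,500 × 35% = $33,425. Combined base = $138,500 + $39,445 = $177,945.
Prior failure to appear (+$1,250 flat): $177,945 + $1,250 = $179,195.
Defendant has surrendered passport (−15%): $179,195 × 0.85 = $152,315.75.
Two or more prior felony convictions (+60%): $152,315.75 × 1.6 = $243,705.20.
Result $243,705.20 exceeds the maximum of $75,000; bail is capped at $75,000.

$75,000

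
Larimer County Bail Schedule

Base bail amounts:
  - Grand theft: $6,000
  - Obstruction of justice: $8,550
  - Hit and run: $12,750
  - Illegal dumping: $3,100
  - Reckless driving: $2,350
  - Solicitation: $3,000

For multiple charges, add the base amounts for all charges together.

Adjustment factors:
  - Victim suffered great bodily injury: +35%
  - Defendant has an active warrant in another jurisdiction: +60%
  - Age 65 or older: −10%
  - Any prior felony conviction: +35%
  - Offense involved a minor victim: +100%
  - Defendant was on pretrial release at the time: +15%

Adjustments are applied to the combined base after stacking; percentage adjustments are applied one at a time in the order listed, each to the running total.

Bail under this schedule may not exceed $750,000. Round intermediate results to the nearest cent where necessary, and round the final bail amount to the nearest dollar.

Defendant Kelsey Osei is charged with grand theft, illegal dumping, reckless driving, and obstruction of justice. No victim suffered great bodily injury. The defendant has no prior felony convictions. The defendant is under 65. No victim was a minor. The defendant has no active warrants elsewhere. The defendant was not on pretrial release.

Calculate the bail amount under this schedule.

Base amounts from the schedule: grand theft $6,000; illegal dumping $3,100; reckless driving $2,350; obstruction of justice $8,550.
Stacking rule: sum of all bases. $6,000 + $3,100 + $2,350 + $8,550 = $20,000.
No adjustment factors apply to this defendant.
$20,000 is within the $750,000 maximum.

$20,000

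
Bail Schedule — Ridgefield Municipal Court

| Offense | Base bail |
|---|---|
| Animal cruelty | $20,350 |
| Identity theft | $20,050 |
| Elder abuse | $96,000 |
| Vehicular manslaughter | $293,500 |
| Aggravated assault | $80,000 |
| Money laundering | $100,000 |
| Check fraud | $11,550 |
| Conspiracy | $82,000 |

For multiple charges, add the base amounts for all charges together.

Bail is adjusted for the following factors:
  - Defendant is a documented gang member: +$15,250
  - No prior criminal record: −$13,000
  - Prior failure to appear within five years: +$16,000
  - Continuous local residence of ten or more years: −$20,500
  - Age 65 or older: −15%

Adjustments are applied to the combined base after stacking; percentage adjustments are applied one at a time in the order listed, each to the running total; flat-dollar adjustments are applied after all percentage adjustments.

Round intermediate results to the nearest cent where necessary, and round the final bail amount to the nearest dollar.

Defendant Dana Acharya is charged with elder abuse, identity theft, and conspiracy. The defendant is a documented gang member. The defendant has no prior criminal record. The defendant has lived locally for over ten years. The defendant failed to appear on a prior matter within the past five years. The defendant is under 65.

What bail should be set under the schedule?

Base amounts from the schedule: elder abuse $96,000; identity theft $20,050; conspiracy $82,000.
Stacking rule: sum of all bases. $96,000 + $20,050 + $82,000 = $198,050.
Defendant is a documented gang member (+$15,250 flat): $198,050 + $15,250 = $213,300.
No prior criminal record (−$13,000 flat): $213,300 − $13,000 = $200,300.
Prior failure to appear within five years (+$16,000 flat): $200,300 + $16,000 = $216,300.
Continuous local residence of ten or more years (−$20,500 flat): $216,300 − $20,500 = $195,800.

$195,800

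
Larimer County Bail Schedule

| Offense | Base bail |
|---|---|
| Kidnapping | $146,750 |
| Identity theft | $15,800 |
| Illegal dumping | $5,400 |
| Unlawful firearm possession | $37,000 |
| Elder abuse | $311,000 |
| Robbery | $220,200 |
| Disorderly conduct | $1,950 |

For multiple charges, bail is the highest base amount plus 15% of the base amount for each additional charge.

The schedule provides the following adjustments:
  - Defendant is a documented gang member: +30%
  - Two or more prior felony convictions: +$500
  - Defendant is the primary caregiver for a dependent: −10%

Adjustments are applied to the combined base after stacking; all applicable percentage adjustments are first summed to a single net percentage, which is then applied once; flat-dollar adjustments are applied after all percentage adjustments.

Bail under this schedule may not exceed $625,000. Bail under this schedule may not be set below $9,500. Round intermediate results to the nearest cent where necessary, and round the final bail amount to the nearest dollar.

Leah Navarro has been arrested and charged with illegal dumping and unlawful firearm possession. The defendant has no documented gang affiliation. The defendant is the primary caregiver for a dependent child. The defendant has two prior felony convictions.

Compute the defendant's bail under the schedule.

Base amounts from the schedule: illegal dumping $5,400; unlawful firearm possession $37,000.
Stacking rule: highest base plus 15% of each additional charge. Highest is unlawful firearm possession at $37,000. Additional: $5,400 × 15% = $810. Combined base = $37,000 + $810 = $37,810.
Defendant is the primary caregiver for a dependent (−10%): $37,810 × 0.9 = $34,029.
Two or more prior felony convictions (+$500 flat): $34,029 + $500 = $34,529.
$34,529 is within the $625,000 maximum.
$34,529 is at or above the $9,500 minimum.

$34,529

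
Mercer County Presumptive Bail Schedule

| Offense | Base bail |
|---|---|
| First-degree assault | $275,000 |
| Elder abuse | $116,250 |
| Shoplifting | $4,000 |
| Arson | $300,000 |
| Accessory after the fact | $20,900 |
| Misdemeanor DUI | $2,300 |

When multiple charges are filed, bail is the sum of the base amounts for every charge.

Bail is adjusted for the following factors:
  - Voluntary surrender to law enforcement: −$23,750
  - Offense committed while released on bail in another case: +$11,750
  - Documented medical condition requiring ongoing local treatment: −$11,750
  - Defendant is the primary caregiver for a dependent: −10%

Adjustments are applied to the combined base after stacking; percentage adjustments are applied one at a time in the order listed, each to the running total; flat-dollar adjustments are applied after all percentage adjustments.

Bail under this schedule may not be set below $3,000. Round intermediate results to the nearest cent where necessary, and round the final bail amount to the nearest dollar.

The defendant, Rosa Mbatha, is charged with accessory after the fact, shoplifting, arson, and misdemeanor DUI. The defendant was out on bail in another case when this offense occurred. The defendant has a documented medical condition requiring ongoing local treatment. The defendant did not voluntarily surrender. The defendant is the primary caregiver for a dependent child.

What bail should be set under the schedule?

$294,480

Base amounts from the schedule: accessory after the fact $20,900; shoplifting $4,000; arson $300,000; misdemeanor DUI $2,300.
Stacking rule: sum of all bases. $20,900 + $4,000 + $300,000 + $2,300 = $327,200.
Defendant is the primary caregiver for a dependent (−10%): $327,200 × 0.9 = $294,480.
Offense committed while released on bail in another case (+$11,750 flat): $294,480 + $11,750 = $306,230.
Documented medical condition requiring ongoing local treatment (−$11,750 flat): $306,230 − $11,750 = $294,480.
$294,480 is at or above the $3,000 minimum.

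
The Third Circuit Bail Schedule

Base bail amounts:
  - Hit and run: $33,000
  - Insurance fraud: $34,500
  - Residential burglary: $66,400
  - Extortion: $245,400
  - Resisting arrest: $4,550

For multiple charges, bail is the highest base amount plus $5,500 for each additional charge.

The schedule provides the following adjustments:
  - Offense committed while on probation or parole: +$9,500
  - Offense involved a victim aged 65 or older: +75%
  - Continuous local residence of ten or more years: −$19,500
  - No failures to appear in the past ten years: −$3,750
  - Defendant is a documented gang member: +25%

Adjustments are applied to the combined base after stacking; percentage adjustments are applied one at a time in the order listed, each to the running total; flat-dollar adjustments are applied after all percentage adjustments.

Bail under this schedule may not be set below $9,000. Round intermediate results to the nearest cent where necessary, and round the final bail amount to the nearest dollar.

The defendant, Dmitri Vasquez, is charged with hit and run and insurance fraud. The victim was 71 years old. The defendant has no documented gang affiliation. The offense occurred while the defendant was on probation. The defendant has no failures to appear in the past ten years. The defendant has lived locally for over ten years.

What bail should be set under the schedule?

Base amounts from the schedule: hit and run $33,000; insurance fraud $34,500.
Stacking rule: highest base plus $5,500 per additional charge. Highest is insurance fraud at $34,500; 1 additional charge → +$5,500. Combined base = $40,000.
Offense involved a victim aged 65 or older (+75%): $40,000 × 1.75 = $70,000.
Offense committed while on probation or parole (+$9,500 flat): $70,000 + $9,500 = $79,500.
Continuous local residence of ten or more years (−$19,500 flat): $79,500 − $19,500 = $60,000.
No failures to appear in the past ten years (−$3,750 flat): $60,000 − $3,750 = $56,250.
$56,250 is at or above the $9,000 minimum.

$56,250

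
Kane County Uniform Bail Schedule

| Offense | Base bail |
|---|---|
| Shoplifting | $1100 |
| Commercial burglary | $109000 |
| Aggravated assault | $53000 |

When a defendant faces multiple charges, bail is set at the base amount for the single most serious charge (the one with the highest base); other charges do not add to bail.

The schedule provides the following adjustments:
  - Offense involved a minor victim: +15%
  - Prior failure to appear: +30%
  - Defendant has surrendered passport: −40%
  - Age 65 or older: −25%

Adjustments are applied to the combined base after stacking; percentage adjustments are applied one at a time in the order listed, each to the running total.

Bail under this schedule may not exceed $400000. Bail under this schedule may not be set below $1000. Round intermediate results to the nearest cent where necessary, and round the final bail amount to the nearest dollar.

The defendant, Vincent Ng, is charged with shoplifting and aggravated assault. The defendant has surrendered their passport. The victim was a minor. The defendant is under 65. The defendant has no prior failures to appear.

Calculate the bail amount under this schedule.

Base amounts from the schedule: shoplifting $1100; aggravated assault $53000.
Stacking rule: use the highest base only. Highest is aggravated assault at $53000. Combined base = $53000.
Offense involved a minor victim (+15%): $53000 × 1.15 = $60950.
Defendant has surrendered passport (−40%): $60950 × 0.6 = $36570.
$36570 is within the $400000 maximum.
$36570 is at or above the $1000 minimum.

$36570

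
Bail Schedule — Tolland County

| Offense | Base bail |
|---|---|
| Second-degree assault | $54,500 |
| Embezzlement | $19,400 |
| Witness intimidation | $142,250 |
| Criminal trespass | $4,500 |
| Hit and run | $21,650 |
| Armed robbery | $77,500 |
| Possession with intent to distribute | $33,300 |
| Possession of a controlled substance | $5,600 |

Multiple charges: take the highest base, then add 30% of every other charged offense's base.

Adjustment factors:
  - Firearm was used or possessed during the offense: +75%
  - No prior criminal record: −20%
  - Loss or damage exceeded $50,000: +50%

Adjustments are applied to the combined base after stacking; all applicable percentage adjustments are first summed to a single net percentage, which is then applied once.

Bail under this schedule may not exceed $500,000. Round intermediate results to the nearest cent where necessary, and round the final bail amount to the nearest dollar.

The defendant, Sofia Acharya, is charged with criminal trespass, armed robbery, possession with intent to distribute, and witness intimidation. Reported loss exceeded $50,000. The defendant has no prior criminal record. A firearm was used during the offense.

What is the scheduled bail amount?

Base amounts from the schedule: criminal trespass $4,500; armed robbery $77,500; possession with intent to distribute $33,300; witness intimidation $142,250.
Stacking rule: highest base plus 30% of each additional charge. Highest is witness intimidation at $142,250. Additional: $4,500 × 30% = $1,350; $77,500 × 30% = $23,250; $33,300 × 30% = $9,990. Combined base = $142,250 + $34,590 = $176,840.
Net percentage adjustment: +75% −20% +50% = +105%. $176,840 × 2.05 = $362,522.
$362,522 is within the $500,000 maximum.

$362,522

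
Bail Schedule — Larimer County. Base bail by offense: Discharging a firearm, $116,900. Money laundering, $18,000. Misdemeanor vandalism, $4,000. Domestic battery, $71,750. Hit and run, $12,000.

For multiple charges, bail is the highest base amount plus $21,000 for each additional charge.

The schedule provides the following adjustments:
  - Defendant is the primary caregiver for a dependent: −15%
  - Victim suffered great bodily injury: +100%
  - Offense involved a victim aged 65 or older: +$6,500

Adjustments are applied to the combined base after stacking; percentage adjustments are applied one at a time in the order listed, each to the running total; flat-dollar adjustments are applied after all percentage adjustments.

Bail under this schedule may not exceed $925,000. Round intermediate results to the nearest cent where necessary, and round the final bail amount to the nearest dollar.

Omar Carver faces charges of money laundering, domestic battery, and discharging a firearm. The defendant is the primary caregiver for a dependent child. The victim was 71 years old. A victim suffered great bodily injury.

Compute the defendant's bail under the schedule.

$276,630

Base amounts from the schedule: money laundering $18,000; domestic battery $71,750; discharging a firearm $116,900.
Stacking rule: highest base plus $21,000 per additional charge. Highest is discharging a firearm at $116,900; 2 additional charges → +$42,000. Combined base = $158,900.
Defendant is the primary caregiver for a dependent (−15%): $158,900 × 0.85 = $135,065.
Victim suffered great bodily injury (+100%): $135,065 × 2 = $270,130.
Offense involved a victim aged 65 or older (+$6,500 flat): $270,130 + $6,500 = $276,630.
$276,630 is within the $925,000 maximum.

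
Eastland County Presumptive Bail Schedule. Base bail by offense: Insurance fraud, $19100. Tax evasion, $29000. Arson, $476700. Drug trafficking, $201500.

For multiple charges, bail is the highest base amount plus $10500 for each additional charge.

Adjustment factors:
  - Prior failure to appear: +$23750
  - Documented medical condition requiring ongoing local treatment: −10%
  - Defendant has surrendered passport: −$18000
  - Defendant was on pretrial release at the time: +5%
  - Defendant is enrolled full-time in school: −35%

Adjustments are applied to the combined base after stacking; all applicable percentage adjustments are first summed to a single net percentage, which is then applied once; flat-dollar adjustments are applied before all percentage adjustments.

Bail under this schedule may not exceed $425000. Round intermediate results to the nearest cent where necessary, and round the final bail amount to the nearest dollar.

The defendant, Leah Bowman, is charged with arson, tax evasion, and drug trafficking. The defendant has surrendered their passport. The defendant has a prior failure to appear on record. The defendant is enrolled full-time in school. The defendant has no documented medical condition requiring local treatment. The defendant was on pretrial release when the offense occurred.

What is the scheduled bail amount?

$352415

Base amounts from the schedule: arson $476700; tax evasion $29000; drug trafficking $201500.
Stacking rule: highest base plus $10500 per additional charge. Highest is arson at $476700; 2 additional charges → +$21000. Combined base = $497700.
Prior failure to appear (+$23750 flat): $497700 + $23750 = $521450.
Defendant has surrendered passport (−$18000 flat): $521450 − $18000 = $503450.
Net percentage adjustment: +5% −35% = −30%. $503450 × 0.7 = $352415.
$352415 is within the $425000 maximum.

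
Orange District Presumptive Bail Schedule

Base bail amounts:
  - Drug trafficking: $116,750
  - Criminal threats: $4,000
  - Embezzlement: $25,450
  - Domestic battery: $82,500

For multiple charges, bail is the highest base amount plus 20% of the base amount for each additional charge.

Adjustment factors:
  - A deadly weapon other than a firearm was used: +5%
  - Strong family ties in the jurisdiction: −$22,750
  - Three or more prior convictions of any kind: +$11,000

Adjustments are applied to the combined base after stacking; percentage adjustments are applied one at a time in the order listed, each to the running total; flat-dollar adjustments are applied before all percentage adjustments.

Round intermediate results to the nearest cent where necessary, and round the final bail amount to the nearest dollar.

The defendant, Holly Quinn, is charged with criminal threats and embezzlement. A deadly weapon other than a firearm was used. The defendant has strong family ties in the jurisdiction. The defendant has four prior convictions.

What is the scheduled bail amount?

Base amounts from the schedule: criminal threats $4,000; embezzlement $25,450.
Stacking rule: highest base plus 20% of each additional charge. Highest is embezzlement at $25,450. Additional: $4,000 × 20% = $800. Combined base = $25,450 + $800 = $26,250.
Strong family ties in the jurisdiction (−$22,750 flat): $26,250 − $22,750 = $3,500.
Three or more prior convictions of any kind (+$11,000 flat): $3,500 + $11,000 = $14,500.
A deadly weapon other than a firearm was used (+5%): $14,500 × 1.05 = $15,225.

$15,225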